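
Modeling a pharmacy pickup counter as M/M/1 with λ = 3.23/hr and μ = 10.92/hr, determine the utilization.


ρ = λ/μ = 3.23/10.92 = 0.2958

Final: 0.2958


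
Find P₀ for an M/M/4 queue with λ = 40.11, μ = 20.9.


a = λ/μ = 40.11/20.9 = 1.9191; ρ = a/c = 0.4798
Σ_{k=0}^{3} a^k/k! (terms k=0..3) = 1.00000 + 1.91914 + 1.84155 + 1.17806 = 5.93875
Tail: a^4/(4!(1−ρ)) = 13.56518/(24·0.5202) = 1.08650
P₀ = 1/(5.93875 + 1.08650) = 1/7.02525 = 0.142344

Final: 0.142344


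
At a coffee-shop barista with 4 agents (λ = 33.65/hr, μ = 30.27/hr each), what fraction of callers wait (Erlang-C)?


a = λ/μ = 1.1117; ρ = a/4 = 0.2779
P₀ = 0.328230 (from M/M/c formula)
C(c,a) = [a^c/(c!(1−ρ))]·P₀ = [1.52718/(24·0.7221)]·0.328230
= 0.08812·0.328230 = 0.028925

Final: 0.028925


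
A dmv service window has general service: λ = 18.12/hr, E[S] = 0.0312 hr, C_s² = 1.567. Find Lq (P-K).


ρ = λ·E[S] = 18.12·0.0312 = 0.5653
Lq = ρ²(1+C_s²)/(2(1−ρ)) = 0.3196·(1+1.567)/(2·0.4347)
= 0.3196·2.5670/0.8693 = 0.94379

Final: 0.94379


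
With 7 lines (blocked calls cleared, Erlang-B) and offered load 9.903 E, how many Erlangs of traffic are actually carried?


B(7,9.903) = 0.404688 (Erlang-B)
Carried load = a(1 − B) = 9.903·(1 − 0.404688) = 9.903·0.595312 = 5.8954 E

Final: 5.8954 Erlangs


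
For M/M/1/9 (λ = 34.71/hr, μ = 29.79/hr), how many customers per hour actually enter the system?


ρ = 1.1652; P_K = (1−ρ)ρ^9/(1−ρ^10) = 0.180995
λ_eff = λ(1 − P_K) = 34.71·(1 − 0.180995) = 34.71·0.819005 = 28.4277 /hr

Final: 28.4277 /hr


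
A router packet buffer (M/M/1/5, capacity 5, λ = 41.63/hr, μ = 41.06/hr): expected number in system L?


ρ = 41.63/41.06 = 1.0139
L = ρ[1 − (K+1)ρ^K + Kρ^(K+1)] / [(1−ρ)(1−ρ^(K+1))]
Numerator: 1.0139·(1 − 6·1.071365 + 5·1.086238) = 0.003041
Denominator: (-0.01388)·(-0.086238) = 0.001197
L = 0.003041/0.001197 = 2.5402

Final: 2.5402


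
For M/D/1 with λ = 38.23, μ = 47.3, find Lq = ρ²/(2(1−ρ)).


ρ = 38.23/47.3 = 0.8082
M/D/1: Lq = ρ²/(2(1−ρ)) = 0.6533/(2·0.1918) = 1.70337

Final: 1.70337


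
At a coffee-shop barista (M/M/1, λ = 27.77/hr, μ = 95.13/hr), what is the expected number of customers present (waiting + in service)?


ρ = λ/μ = 27.77/95.13 = 0.2919
L = ρ/(1−ρ) = 0.2919/(1 − 0.2919) = 0.2919/0.7081 = 0.4123

Final: 0.4123


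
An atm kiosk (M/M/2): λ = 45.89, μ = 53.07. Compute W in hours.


a = 0.8647; ρ = 0.4324; P₀ = 0.396303
Lq = P₀·a^c·ρ/(c!(1−ρ)²) = 0.19880
Wq = Lq/λ = 0.19880/45.89 = 0.004332 hr
W = Wq + 1/μ = 0.004332 + 0.01884 = 0.02318 hr

Final: 0.02318 hr


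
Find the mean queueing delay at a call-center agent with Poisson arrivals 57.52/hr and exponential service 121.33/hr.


ρ = 57.52/121.33 = 0.4741
Wq = ρ/(μ−λ) = 0.4741/(121.33 − 57.52) = 0.4741/63.81 = 0.007430 hr

Final: 0.007430 hr


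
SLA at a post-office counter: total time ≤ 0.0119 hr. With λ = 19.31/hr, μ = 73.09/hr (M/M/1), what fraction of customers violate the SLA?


W ~ Exponential(μ−λ) for M/M/1.
μ − λ = 73.09 − 19.31 = 53.7800
P(W > t) = e^{−(μ−λ)t} = e^{−0.6400} = 0.527302

Final: 0.527302


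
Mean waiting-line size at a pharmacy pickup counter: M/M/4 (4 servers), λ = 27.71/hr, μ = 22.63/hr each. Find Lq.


a = λ/μ = 1.2245; ρ = a/4 = 0.3061
P₀ = 0.292814
Lq = P₀·a^c·ρ / (c!·(1−ρ)²) = 0.292814·2.24806·0.3061/(24·0.48147)
= 0.01744

Final: 0.01744


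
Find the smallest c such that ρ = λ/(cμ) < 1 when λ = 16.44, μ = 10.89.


Stability requires cμ > λ ⇔ c > λ/μ.
λ/μ = 16.44/10.89 = 1.5096
Minimum integer c = ⌊1.5096⌋ + 1 = 2
Check: 2·10.89 = 21.78 > 16.44, while 1·10.89 = 10.89 ≤ 16.44

Final: 2 servers


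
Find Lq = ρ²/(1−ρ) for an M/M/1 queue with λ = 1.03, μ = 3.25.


ρ = 1.03/3.25 = 0.3169
Lq = ρ²/(1−ρ) = 0.1004/0.6831 = 0.1470

Final: 0.1470


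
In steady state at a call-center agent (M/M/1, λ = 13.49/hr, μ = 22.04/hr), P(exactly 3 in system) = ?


ρ = 13.49/22.04 = 0.6121
P_n = (1−ρ)·ρ^n = (1 − 0.6121)·0.6121^3 = 0.3879·0.229298 = 0.088952

Final: 0.088952


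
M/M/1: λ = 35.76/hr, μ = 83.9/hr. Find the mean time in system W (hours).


W = 1/(μ−λ) = 1/(83.9 − 35.76) = 1/48.14 = 0.02077 hr

Final: 0.02077 hr


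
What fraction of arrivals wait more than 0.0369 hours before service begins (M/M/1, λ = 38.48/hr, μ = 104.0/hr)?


ρ = 38.48/104.0 = 0.3700
P(Wq > t) = ρ·e^{−(μ−λ)t} = 0.3700·e^{−2.4177}
= 0.3700·0.089127 = 0.032977

Final: 0.032977


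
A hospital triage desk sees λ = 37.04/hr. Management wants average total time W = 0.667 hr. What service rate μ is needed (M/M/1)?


W = 1/(μ−λ) ⇒ μ − λ = 1/W = 1/0.667 = 1.4993
μ = λ + 1/W = 37.04 + 1.4993 = 38.5393 per hr

Final: 38.5393 /hr


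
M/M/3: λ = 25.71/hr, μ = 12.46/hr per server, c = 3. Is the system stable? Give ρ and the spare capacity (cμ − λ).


Total capacity cμ = 3·12.46 = 37.38/hr
ρ = λ/(cμ) = 25.71/37.38 = 0.6878
Stable ⇔ ρ < 1: YES
Spare capacity = cμ − λ = 37.38 − 25.71 = 11.67/hr

Final: ρ = 0.6878; stable; margin = 11.67/hr


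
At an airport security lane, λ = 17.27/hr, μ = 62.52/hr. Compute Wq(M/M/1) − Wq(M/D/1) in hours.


ρ = 17.27/62.52 = 0.2762
Wq(M/M/1) = ρ/(μ−λ) = 0.2762/45.25 = 0.006105 hr
Wq(M/D/1) = ρ/(2(μ−λ)) = 0.003052 hr
Savings = 0.006105 − 0.003052 = 0.003052 hr

Final: 0.003052 hr


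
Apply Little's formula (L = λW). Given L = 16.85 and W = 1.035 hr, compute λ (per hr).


λ = L/W = 16.85/1.035 = 16.2802 /hr

Final: 16.2802 /hr


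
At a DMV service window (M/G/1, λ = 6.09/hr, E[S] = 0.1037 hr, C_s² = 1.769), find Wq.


ρ = λ·E[S] = 6.09·0.1037 = 0.6315
E[S²] = E[S]²(1+C_s²) = 0.1037²·(1+1.769) = 0.029777
Wq = λ·E[S²]/(2(1−ρ)) = 6.09·0.029777/(2·0.3685) = 0.24608 hr

Final: 0.24608 hr


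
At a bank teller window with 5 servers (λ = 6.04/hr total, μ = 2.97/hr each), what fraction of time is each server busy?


ρ = λ/(cμ) = 6.04/(5·2.97) = 6.04/14.85 = 0.4067

Final: 0.4067


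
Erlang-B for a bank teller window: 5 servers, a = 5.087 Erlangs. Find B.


B(c,a) = (a^c/c!) / Σ_{k=0}^{c} a^k/k!
a^5/5! = 28.387519
Σ terms (k=0..5): 1.00000 + 5.08700 + 12.93878 + 21.93987 + 27.90202 + 28.38752 = 97.255193
B = 28.387519/97.255193 = 0.291887

Final: 0.291887


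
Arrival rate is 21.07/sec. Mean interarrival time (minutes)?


Mean interarrival time = 1/λ = 1/21.07 second = 0.04746 second
In minutes: 0.04746 × 0.0166667 = 0.0007910 min

Final: 0.0007910 min


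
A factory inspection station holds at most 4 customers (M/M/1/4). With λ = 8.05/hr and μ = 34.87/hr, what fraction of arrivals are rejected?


ρ = λ/μ = 8.05/34.87 = 0.2309
P_K = (1−ρ)ρ^K/(1−ρ^(K+1)) = (0.7691·0.002840)/(1 − 0.0006557)
= 0.002185/0.999344 = 0.002186

Final: 0.002186


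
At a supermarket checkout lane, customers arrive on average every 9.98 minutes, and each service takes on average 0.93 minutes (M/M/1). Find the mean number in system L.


λ = 60/9.98 = 6.0120 /hr
μ = 60/0.93 = 64.5161 /hr
ρ = λ/μ = 6.0120/64.5161 = 0.09319
L = ρ/(1−ρ) = 0.09319/0.9068 = 0.1028

Final: 0.1028


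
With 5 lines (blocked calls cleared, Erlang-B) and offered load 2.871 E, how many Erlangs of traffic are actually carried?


B(5,2.871) = 0.099159 (Erlang-B)
Carried load = a(1 − B) = 2.871·(1 − 0.099159) = 2.871·0.900841 = 2.5863 E

Final: 2.5863 Erlangs


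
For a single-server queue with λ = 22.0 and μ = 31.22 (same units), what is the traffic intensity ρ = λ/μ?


ρ = λ/μ = 22.0/31.22 = 0.7047

Final: 0.7047


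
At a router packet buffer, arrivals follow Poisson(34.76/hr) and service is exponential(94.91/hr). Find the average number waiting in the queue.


ρ = 34.76/94.91 = 0.3662
Lq = ρ²/(1−ρ) = 0.1341/0.6338 = 0.2116

Final: 0.2116


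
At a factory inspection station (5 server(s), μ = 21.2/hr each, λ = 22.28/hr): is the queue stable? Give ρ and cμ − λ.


Total capacity cμ = 5·21.2 = 106.00/hr
ρ = λ/(cμ) = 22.28/106.00 = 0.2102
Stable ⇔ ρ < 1: YES
Spare capacity = cμ − λ = 106.00 − 22.28 = 83.72/hr

Final: ρ = 0.2102; stable; margin = 83.72/hr


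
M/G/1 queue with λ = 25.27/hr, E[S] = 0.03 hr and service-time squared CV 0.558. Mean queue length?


ρ = λ·E[S] = 25.27·0.03 = 0.7581
Lq = ρ²(1+C_s²)/(2(1−ρ)) = 0.5747·(1+0.558)/(2·0.2419)
= 0.5747·1.5580/0.4838 = 1.85078

Final: 1.85078


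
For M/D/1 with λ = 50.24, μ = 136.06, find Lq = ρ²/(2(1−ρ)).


ρ = 50.24/136.06 = 0.3692
M/D/1: Lq = ρ²/(2(1−ρ)) = 0.1363/(2·0.6308) = 0.10808

Final: 0.10808


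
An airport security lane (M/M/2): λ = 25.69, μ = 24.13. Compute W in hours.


a = 1.0646; ρ = 0.5323; P₀ = 0.305206
Lq = P₀·a^c·ρ/(c!(1−ρ)²) = 0.42098
Wq = Lq/λ = 0.42098/25.69 = 0.01639 hr
W = Wq + 1/μ = 0.01639 + 0.04144 = 0.05783 hr

Final: 0.05783 hr


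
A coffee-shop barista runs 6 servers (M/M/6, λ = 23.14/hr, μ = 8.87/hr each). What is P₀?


a = λ/μ = 23.14/8.87 = 2.6088; ρ = a/c = 0.4348
Σ_{k=0}^{5} a^k/k! (terms k=0..5) = 1.00000 + 2.60879 + 3.40290 + 2.95916 + 1.92996 + 1.00697 = 12.90778
Tail: a^6/(6!(1−ρ)) = 315.23789/(720·0.5652) = 0.77465
P₀ = 1/(12.90778 + 0.77465) = 1/13.68243 = 0.073086

Final: 0.073086


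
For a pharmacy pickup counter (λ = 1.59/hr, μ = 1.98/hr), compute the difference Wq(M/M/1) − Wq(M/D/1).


ρ = 1.59/1.98 = 0.8030
Wq(M/M/1) = ρ/(μ−λ) = 0.8030/0.3900 = 2.05905 hr
Wq(M/D/1) = ρ/(2(μ−λ)) = 1.02953 hr
Savings = 2.05905 − 1.02953 = 1.02953 hr

Final: 1.02953 hr


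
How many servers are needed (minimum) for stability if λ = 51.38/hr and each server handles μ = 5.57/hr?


Stability requires cμ > λ ⇔ c > λ/μ.
λ/μ = 51.38/5.57 = 9.2244
Minimum integer c = ⌊9.2244⌋ + 1 = 10
Check: 10·5.57 = 55.70 > 51.38, while 9·5.57 = 50.13 ≤ 51.38

Final: 10 servers


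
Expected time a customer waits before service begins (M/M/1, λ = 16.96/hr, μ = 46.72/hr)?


ρ = 16.96/46.72 = 0.3630
Wq = ρ/(μ−λ) = 0.3630/(46.72 − 16.96) = 0.3630/29.76 = 0.01220 hr

Final: 0.01220 hr


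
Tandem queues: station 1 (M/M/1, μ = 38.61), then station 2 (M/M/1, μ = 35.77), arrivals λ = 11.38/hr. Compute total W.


Each node sees arrival rate λ = 11.38/hr (tandem ⇒ throughput preserved).
W₁ = 1/(μ₁−λ) = 1/(38.61−11.38) = 0.03672 hr
W₂ = 1/(μ₂−λ) = 1/(35.77−11.38) = 0.04100 hr
W_total = W₁ + W₂ = 0.03672 + 0.04100 = 0.07772 hr

Final: 0.07772 hr


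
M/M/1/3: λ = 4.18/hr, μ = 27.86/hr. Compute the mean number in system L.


ρ = 4.18/27.86 = 0.1500
L = ρ[1 − (K+1)ρ^K + Kρ^(K+1)] / [(1−ρ)(1−ρ^(K+1))]
Numerator: 0.1500·(1 − 4·0.003377 + 3·0.0005067) = 0.148237
Denominator: (0.8500)·(0.999493) = 0.849533
L = 0.148237/0.849533 = 0.1745

Final: 0.1745


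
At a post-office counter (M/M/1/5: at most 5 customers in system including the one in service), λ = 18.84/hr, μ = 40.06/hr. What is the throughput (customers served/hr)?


ρ = 0.4703; P_K = (1−ρ)ρ^5/(1−ρ^6) = 0.012320
λ_eff = λ(1 − P_K) = 18.84·(1 − 0.012320) = 18.84·0.987680 = 18.6079 /hr

Final: 18.6079 /hr


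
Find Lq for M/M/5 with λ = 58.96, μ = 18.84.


a = λ/μ = 3.1295; ρ = a/5 = 0.6259
P₀ = 0.040293
Lq = P₀·a^c·ρ / (c!·(1−ρ)²) = 0.040293·300.18078·0.6259/(120·0.13995)
= 0.45078

Final: 0.45078


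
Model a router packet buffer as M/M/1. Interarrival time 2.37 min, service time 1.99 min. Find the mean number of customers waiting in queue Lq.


λ = 60/2.37 = 25.3165 /hr
μ = 60/1.99 = 30.1508 /hr
ρ = λ/μ = 25.3165/30.1508 = 0.8397
Lq = ρ²/(1−ρ) = 0.7050/0.1603 = 4.3972

Final: 4.3972


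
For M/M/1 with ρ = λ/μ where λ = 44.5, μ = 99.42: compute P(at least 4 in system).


ρ = 44.5/99.42 = 0.4476
P(N ≥ n) = ρ^n = 0.4476^4 = 0.040137

Final: 0.040137


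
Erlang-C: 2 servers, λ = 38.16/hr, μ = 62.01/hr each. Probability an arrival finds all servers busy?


a = λ/μ = 0.6154; ρ = a/2 = 0.3077
P₀ = 0.529412 (from M/M/c formula)
C(c,a) = [a^c/(c!(1−ρ))]·P₀ = [0.37870/(2·0.6923)]·0.529412
= 0.27350·0.529412 = 0.144796

Final: 0.144796


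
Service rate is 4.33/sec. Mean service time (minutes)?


Mean service time = 1/μ = 1/4.33 second = 0.23095 second
In minutes: 0.23095 × 0.0166667 = 0.003849 min

Final: 0.003849 min


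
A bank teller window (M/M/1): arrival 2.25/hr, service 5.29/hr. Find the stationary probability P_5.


ρ = 2.25/5.29 = 0.4253
P_n = (1−ρ)·ρ^n = (1 − 0.4253)·0.4253^5 = 0.5747·0.013920 = 0.007999

Final: 0.007999


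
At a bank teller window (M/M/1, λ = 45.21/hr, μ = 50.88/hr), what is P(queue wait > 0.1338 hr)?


ρ = 45.21/50.88 = 0.8886
P(Wq > t) = ρ·e^{−(μ−λ)t} = 0.8886·e^{−0.7586}
= 0.8886·0.468300 = 0.416113

Final: 0.416113


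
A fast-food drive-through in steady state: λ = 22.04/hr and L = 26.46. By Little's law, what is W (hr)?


W = L/λ = 26.46/22.04 = 1.2005 hr

Final: 1.2005 hr


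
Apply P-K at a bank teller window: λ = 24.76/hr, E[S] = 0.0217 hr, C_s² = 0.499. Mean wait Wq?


ρ = λ·E[S] = 24.76·0.0217 = 0.5373
E[S²] = E[S]²(1+C_s²) = 0.0217²·(1+0.499) = 0.0007059
Wq = λ·E[S²]/(2(1−ρ)) = 24.76·0.0007059/(2·0.4627) = 0.01889 hr

Final: 0.01889 hr


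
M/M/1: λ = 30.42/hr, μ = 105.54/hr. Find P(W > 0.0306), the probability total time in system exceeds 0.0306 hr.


W ~ Exponential(μ−λ) for M/M/1.
μ − λ = 105.54 − 30.42 = 75.1200
P(W > t) = e^{−(μ−λ)t} = e^{−2.2987} = 0.100392

Final: 0.100392


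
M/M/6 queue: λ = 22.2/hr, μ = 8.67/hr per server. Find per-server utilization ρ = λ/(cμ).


ρ = λ/(cμ) = 22.2/(6·8.67) = 22.2/52.02 = 0.4268

Final: 0.4268


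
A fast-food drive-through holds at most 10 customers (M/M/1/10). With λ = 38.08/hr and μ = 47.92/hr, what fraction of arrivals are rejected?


ρ = λ/μ = 38.08/47.92 = 0.7947
P_K = (1−ρ)ρ^K/(1−ρ^(K+1)) = (0.2053·0.100416)/(1 − 0.079796)
= 0.020620/0.920204 = 0.022408

Final: 0.022408


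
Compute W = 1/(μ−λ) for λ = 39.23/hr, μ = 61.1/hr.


W = 1/(μ−λ) = 1/(61.1 − 39.23) = 1/21.87 = 0.04572 hr

Final: 0.04572 hr


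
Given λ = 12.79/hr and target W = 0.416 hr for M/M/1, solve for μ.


W = 1/(μ−λ) ⇒ μ − λ = 1/W = 1/0.416 = 2.4038
μ = λ + 1/W = 12.79 + 2.4038 = 15.1938 per hr

Final: 15.1938 /hr


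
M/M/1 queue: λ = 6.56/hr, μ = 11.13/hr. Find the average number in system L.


ρ = λ/μ = 6.56/11.13 = 0.5894
L = ρ/(1−ρ) = 0.5894/(1 − 0.5894) = 0.5894/0.4106 = 1.4354

Final: 1.4354


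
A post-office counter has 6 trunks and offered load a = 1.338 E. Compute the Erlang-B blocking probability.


B(c,a) = (a^c/c!) / Σ_{k=0}^{c} a^k/k!
a^6/6! = 0.007969
Σ terms (k=0..6): 1.00000 + 1.33800 + 0.89512 + 0.39922 + 0.13354 + 0.03574 + 0.007969 = 3.809591
B = 0.007969/3.809591 = 0.002092

Final: 0.002092


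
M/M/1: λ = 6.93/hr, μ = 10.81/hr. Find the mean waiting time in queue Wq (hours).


ρ = 6.93/10.81 = 0.6411
Wq = ρ/(μ−λ) = 0.6411/(10.81 − 6.93) = 0.6411/3.88 = 0.1652 hr

Final: 0.1652 hr


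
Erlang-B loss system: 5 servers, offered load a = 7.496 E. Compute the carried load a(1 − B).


B(5,7.496) = 0.452799 (Erlang-B)
Carried load = a(1 − B) = 7.496·(1 − 0.452799) = 7.496·0.547201 = 4.1018 E

Final: 4.1018 Erlangs


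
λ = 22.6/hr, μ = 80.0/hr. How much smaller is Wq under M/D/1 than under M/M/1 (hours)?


ρ = 22.6/80.0 = 0.2825
Wq(M/M/1) = ρ/(μ−λ) = 0.2825/57.40 = 0.004922 hr
Wq(M/D/1) = ρ/(2(μ−λ)) = 0.002461 hr
Savings = 0.004922 − 0.002461 = 0.002461 hr

Final: 0.002461 hr


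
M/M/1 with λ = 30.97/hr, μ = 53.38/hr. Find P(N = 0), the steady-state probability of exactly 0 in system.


ρ = 30.97/53.38 = 0.5802
P_n = (1−ρ)·ρ^n = (1 − 0.5802)·0.5802^0 = 0.4198·1.000000 = 0.419820

Final: 0.419820


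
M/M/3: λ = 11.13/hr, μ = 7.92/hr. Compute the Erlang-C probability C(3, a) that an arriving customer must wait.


a = λ/μ = 1.4053; ρ = a/3 = 0.4684
P₀ = 0.234582 (from M/M/c formula)
C(c,a) = [a^c/(c!(1−ρ))]·P₀ = [2.77530/(6·0.5316)]·0.234582
= 0.87017·0.234582 = 0.204125

Final: 0.204125


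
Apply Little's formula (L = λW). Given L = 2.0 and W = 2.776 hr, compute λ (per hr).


λ = L/W = 2.0/2.776 = 0.7205 /hr

Final: 0.7205 /hr


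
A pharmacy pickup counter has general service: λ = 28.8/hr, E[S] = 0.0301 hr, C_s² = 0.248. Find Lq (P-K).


ρ = λ·E[S] = 28.8·0.0301 = 0.8669
Lq = ρ²(1+C_s²)/(2(1−ρ)) = 0.7515·(1+0.248)/(2·0.1331)
= 0.7515·1.2480/0.2662 = 3.52257

Final: 3.52257


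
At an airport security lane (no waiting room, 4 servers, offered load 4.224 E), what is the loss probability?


B(c,a) = (a^c/c!) / Σ_{k=0}^{c} a^k/k!
a^4/4! = 13.264302
Σ terms (k=0..4): 1.00000 + 4.22400 + 8.92109 + 12.56089 + 13.26430 = 39.970282
B = 13.264302/39.970282 = 0.331854

Final: 0.331854


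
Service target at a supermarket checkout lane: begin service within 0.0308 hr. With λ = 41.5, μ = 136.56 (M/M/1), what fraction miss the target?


ρ = 41.5/136.56 = 0.3039
P(Wq > t) = ρ·e^{−(μ−λ)t} = 0.3039·e^{−2.9278}
= 0.3039·0.053512 = 0.016262

Final: 0.016262


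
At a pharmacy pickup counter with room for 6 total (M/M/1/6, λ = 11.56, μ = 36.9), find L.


ρ = 11.56/36.9 = 0.3133
L = ρ[1 − (K+1)ρ^K + Kρ^(K+1)] / [(1−ρ)(1−ρ^(K+1))]
Numerator: 0.3133·(1 − 7·0.0009453 + 6·0.0002962) = 0.311763
Denominator: (0.6867)·(0.999704) = 0.686517
L = 0.311763/0.686517 = 0.4541

Final: 0.4541


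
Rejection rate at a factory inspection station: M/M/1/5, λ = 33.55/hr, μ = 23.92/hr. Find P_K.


ρ = λ/μ = 33.55/23.92 = 1.4026
P_K = (1−ρ)ρ^K/(1−ρ^(K+1)) = (-0.4026·5.428211)/(1 − 7.613566)
= -2.185354/-6.613566 = 0.330435

Final: 0.330435


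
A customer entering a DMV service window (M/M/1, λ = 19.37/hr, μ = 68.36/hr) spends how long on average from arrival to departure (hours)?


W = 1/(μ−λ) = 1/(68.36 − 19.37) = 1/48.99 = 0.02041 hr

Final: 0.02041 hr


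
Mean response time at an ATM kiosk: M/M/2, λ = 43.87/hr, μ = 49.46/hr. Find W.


a = 0.8870; ρ = 0.4435; P₀ = 0.385531
Lq = P₀·a^c·ρ/(c!(1−ρ)²) = 0.21717
Wq = Lq/λ = 0.21717/43.87 = 0.004950 hr
W = Wq + 1/μ = 0.004950 + 0.02022 = 0.02517 hr

Final: 0.02517 hr


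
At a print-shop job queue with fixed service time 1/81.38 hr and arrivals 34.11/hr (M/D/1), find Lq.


ρ = 34.11/81.38 = 0.4191
M/D/1: Lq = ρ²/(2(1−ρ)) = 0.1757/(2·0.5809) = 0.15123

Final: 0.15123


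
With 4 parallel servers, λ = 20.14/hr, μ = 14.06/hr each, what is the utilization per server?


ρ = λ/(cμ) = 20.14/(4·14.06) = 20.14/56.24 = 0.3581

Final: 0.3581


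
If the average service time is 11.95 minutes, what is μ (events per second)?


μ = 1/(service time) in consistent units.
1 second = 0.0166667 min, so μ = 0.0166667/11.95 = 0.001395 per second

Final: 0.001395 /sec


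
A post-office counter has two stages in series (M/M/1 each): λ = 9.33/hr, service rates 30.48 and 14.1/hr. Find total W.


Each node sees arrival rate λ = 9.33/hr (tandem ⇒ throughput preserved).
W₁ = 1/(μ₁−λ) = 1/(30.48−9.33) = 0.04728 hr
W₂ = 1/(μ₂−λ) = 1/(14.1−9.33) = 0.20964 hr
W_total = W₁ + W₂ = 0.04728 + 0.20964 = 0.25692 hr

Final: 0.25692 hr


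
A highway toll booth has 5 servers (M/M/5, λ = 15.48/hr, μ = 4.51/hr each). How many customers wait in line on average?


a = λ/μ = 3.4324; ρ = a/5 = 0.6865
P₀ = 0.028163
Lq = P₀·a^c·ρ / (c!·(1−ρ)²) = 0.028163·476.40035·0.6865/(120·0.09830)
= 0.78080

Final: 0.78080


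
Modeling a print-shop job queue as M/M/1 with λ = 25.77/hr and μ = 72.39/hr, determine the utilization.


ρ = λ/μ = 25.77/72.39 = 0.3560

Final: 0.3560


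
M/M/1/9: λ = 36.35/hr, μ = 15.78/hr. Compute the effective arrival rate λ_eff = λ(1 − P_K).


ρ = 2.3035; P_K = (1−ρ)ρ^9/(1−ρ^10) = 0.566022
λ_eff = λ(1 − P_K) = 36.35·(1 − 0.566022) = 36.35·0.433978 = 15.7751 /hr

Final: 15.7751 /hr


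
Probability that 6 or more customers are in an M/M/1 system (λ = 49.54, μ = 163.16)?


ρ = 49.54/163.16 = 0.3036
P(N ≥ n) = ρ^n = 0.3036^6 = 0.0007835

Final: 0.0007835


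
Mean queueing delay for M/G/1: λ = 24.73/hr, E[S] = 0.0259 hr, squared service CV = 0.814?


ρ = λ·E[S] = 24.73·0.0259 = 0.6405
E[S²] = E[S]²(1+C_s²) = 0.0259²·(1+0.814) = 0.001217
Wq = λ·E[S²]/(2(1−ρ)) = 24.73·0.001217/(2·0.3595) = 0.04185 hr

Final: 0.04185 hr


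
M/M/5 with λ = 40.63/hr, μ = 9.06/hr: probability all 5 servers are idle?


a = λ/μ = 40.63/9.06 = 4.4845; ρ = a/c = 0.8969
Σ_{k=0}^{4} a^k/k! (terms k=0..4) = 1.00000 + 4.48455 + 10.05558 + 15.03158 + 16.85246 = 47.42417
Tail: a^5/(5!(1−ρ)) = 1813.81556/(120·0.1031) = 146.61999
P₀ = 1/(47.42417 + 146.61999) = 1/194.04416 = 0.005153

Final: 0.005153


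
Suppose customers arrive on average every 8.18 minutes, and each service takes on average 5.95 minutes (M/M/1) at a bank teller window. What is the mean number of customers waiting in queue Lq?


λ = 60/8.18 = 7.3350 /hr
μ = 60/5.95 = 10.0840 /hr
ρ = λ/μ = 7.3350/10.0840 = 0.7274
Lq = ρ²/(1−ρ) = 0.5291/0.2726 = 1.9408

Final: 1.9408


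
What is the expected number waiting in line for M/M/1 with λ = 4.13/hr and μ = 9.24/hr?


ρ = 4.13/9.24 = 0.4470
Lq = ρ²/(1−ρ) = 0.1998/0.5530 = 0.3612

Final: 0.3612


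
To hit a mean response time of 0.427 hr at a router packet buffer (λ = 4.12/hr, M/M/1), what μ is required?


W = 1/(μ−λ) ⇒ μ − λ = 1/W = 1/0.427 = 2.3419
μ = λ + 1/W = 4.12 + 2.3419 = 6.4619 per hr

Final: 6.4619 /hr


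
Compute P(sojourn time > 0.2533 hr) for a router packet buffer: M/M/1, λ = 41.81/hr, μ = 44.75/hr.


W ~ Exponential(μ−λ) for M/M/1.
μ − λ = 44.75 − 41.81 = 2.9400
P(W > t) = e^{−(μ−λ)t} = e^{−0.7447} = 0.474876

Final: 0.474876


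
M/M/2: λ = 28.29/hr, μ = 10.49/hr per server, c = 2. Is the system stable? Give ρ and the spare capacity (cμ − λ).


Total capacity cμ = 2·10.49 = 20.98/hr
ρ = λ/(cμ) = 28.29/20.98 = 1.3484
Stable ⇔ ρ < 1: NO
Spare capacity = cμ − λ = 20.98 − 28.29 = -7.31/hr

Final: ρ = 1.3484; unstable; margin = -7.31/hr


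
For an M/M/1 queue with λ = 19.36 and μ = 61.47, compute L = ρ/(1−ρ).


ρ = λ/μ = 19.36/61.47 = 0.3150
L = ρ/(1−ρ) = 0.3150/(1 − 0.3150) = 0.3150/0.6850 = 0.4597

Final: 0.4597


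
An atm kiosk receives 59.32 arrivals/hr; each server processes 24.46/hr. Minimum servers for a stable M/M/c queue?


Stability requires cμ > λ ⇔ c > λ/μ.
λ/μ = 59.32/24.46 = 2.4252
Minimum integer c = ⌊2.4252⌋ + 1 = 3
Check: 3·24.46 = 73.38 > 59.32, while 2·24.46 = 48.92 ≤ 59.32

Final: 3 servers


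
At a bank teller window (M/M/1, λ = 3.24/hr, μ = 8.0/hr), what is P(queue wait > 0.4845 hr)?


ρ = 3.24/8.0 = 0.4050
P(Wq > t) = ρ·e^{−(μ−λ)t} = 0.4050·e^{−2.3062}
= 0.4050·0.099637 = 0.040353

Final: 0.040353


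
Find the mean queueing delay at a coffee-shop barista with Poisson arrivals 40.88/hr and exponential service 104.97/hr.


ρ = 40.88/104.97 = 0.3894
Wq = ρ/(μ−λ) = 0.3894/(104.97 − 40.88) = 0.3894/64.09 = 0.006077 hr

Final: 0.006077 hr


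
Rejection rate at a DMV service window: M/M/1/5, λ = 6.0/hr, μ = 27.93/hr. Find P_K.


ρ = λ/μ = 6.0/27.93 = 0.2148
P_K = (1−ρ)ρ^K/(1−ρ^(K+1)) = (0.7852·0.0004575)/(1 − 0.00009828)
= 0.0003592/0.999902 = 0.0003593

Final: 0.0003593


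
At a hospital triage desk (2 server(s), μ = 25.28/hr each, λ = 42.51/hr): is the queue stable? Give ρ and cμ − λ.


Total capacity cμ = 2·25.28 = 50.56/hr
ρ = λ/(cμ) = 42.51/50.56 = 0.8408
Stable ⇔ ρ < 1: YES
Spare capacity = cμ − λ = 50.56 − 42.51 = 8.05/hr

Final: ρ = 0.8408; stable; margin = 8.05/hr


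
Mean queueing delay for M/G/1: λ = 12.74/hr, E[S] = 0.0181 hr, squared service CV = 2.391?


ρ = λ·E[S] = 12.74·0.0181 = 0.2306
E[S²] = E[S]²(1+C_s²) = 0.0181²·(1+2.391) = 0.001111
Wq = λ·E[S²]/(2(1−ρ)) = 12.74·0.001111/(2·0.7694) = 0.009197 hr

Final: 0.009197 hr


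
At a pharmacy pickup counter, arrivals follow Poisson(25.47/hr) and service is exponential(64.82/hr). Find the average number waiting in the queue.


ρ = 25.47/64.82 = 0.3929
Lq = ρ²/(1−ρ) = 0.1544/0.6071 = 0.2543

Final: 0.2543


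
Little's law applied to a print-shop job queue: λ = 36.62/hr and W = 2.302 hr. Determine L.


L = λW = 36.62·2.302 = 84.2992

Final: 84.2992


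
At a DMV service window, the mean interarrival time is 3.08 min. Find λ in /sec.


λ = 1/(interarrival time) in consistent units.
1 second = 0.0166667 min, so λ = 0.0166667/3.08 = 0.005411 per second

Final: 0.005411 /sec


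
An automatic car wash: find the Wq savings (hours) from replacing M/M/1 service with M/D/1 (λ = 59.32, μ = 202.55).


ρ = 59.32/202.55 = 0.2929
Wq(M/M/1) = ρ/(μ−λ) = 0.2929/143.23 = 0.002045 hr
Wq(M/D/1) = ρ/(2(μ−λ)) = 0.001022 hr
Savings = 0.002045 − 0.001022 = 0.001022 hr

Final: 0.001022 hr


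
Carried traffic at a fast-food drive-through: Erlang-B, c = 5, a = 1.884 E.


B(5,1.884) = 0.030449 (Erlang-B)
Carried load = a(1 − B) = 1.884·(1 − 0.030449) = 1.884·0.969551 = 1.8266 E

Final: 1.8266 Erlangs


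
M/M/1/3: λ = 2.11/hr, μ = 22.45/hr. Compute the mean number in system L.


ρ = 2.11/22.45 = 0.09399
L = ρ[1 − (K+1)ρ^K + Kρ^(K+1)] / [(1−ρ)(1−ρ^(K+1))]
Numerator: 0.09399·(1 − 4·0.0008302 + 3·0.00007803) = 0.093697
Denominator: (0.9060)·(0.999922) = 0.905943
L = 0.093697/0.905943 = 0.1034

Final: 0.1034


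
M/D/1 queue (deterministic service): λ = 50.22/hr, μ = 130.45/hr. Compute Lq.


ρ = 50.22/130.45 = 0.3850
M/D/1: Lq = ρ²/(2(1−ρ)) = 0.1482/(2·0.6150) = 0.12049

Final: 0.12049


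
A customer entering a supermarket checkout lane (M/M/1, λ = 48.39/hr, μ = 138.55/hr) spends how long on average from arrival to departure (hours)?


W = 1/(μ−λ) = 1/(138.55 − 48.39) = 1/90.16 = 0.01109 hr

Final: 0.01109 hr


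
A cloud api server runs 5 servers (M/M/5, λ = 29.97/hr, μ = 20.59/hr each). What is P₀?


a = λ/μ = 29.97/20.59 = 1.4556; ρ = a/c = 0.2911
Σ_{k=0}^{4} a^k/k! (terms k=0..4) = 1.00000 + 1.45556 + 1.05933 + 0.51397 + 0.18703 = 4.21589
Tail: a^5/(5!(1−ρ)) = 6.53359/(120·0.7089) = 0.07681
P₀ = 1/(4.21589 + 0.07681) = 1/4.29270 = 0.232954

Final: 0.232954


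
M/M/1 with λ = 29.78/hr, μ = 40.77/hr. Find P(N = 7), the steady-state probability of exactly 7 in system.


ρ = 29.78/40.77 = 0.7304
P_n = (1−ρ)·ρ^n = (1 − 0.7304)·0.7304^7 = 0.2696·0.110940 = 0.029905

Final: 0.029905


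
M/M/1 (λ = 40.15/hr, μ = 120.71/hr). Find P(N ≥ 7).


ρ = 40.15/120.71 = 0.3326
P(N ≥ n) = ρ^n = 0.3326^7 = 0.0004504

Final: 0.0004504


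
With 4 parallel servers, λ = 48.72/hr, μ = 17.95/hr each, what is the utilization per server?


ρ = λ/(cμ) = 48.72/(4·17.95) = 48.72/71.80 = 0.6786

Final: 0.6786


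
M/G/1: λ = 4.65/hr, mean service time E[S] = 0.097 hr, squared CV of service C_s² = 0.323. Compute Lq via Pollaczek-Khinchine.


ρ = λ·E[S] = 4.65·0.097 = 0.4511
Lq = ρ²(1+C_s²)/(2(1−ρ)) = 0.2034·(1+0.323)/(2·0.5489)
= 0.2034·1.3230/1.0979 = 0.24516

Final: 0.24516


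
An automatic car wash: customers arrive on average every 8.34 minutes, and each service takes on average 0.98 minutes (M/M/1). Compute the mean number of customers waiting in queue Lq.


λ = 60/8.34 = 7.1942 /hr
μ = 60/0.98 = 61.2245 /hr
ρ = λ/μ = 7.1942/61.2245 = 0.1175
Lq = ρ²/(1−ρ) = 0.01381/0.8825 = 0.01565

Final: 0.01565


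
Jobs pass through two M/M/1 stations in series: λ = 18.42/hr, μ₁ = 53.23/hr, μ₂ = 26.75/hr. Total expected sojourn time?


Each node sees arrival rate λ = 18.42/hr (tandem ⇒ throughput preserved).
W₁ = 1/(μ₁−λ) = 1/(53.23−18.42) = 0.02873 hr
W₂ = 1/(μ₂−λ) = 1/(26.75−18.42) = 0.12005 hr
W_total = W₁ + W₂ = 0.02873 + 0.12005 = 0.14878 hr

Final: 0.14878 hr


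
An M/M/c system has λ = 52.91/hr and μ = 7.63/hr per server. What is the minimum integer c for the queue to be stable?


Stability requires cμ > λ ⇔ c > λ/μ.
λ/μ = 52.91/7.63 = 6.9345
Minimum integer c = ⌊6.9345⌋ + 1 = 7
Check: 7·7.63 = 53.41 > 52.91, while 6·7.63 = 45.78 ≤ 52.91

Final: 7 servers


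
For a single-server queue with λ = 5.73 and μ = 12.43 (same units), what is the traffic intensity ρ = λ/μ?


ρ = λ/μ = 5.73/12.43 = 0.4610

Final: 0.4610


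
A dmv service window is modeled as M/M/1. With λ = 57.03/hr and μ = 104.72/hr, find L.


ρ = λ/μ = 57.03/104.72 = 0.5446
L = ρ/(1−ρ) = 0.5446/(1 − 0.5446) = 0.5446/0.4554 = 1.1958

Final: 1.1958


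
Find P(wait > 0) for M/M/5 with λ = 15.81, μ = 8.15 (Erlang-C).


a = λ/μ = 1.9399; ρ = a/5 = 0.3880
P₀ = 0.142812 (from M/M/c formula)
C(c,a) = [a^c/(c!(1−ρ))]·P₀ = [27.47080/(120·0.6120)]·0.142812
= 0.37404·0.142812 = 0.053418

Final: 0.053418


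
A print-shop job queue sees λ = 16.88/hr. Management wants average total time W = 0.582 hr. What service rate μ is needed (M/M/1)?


W = 1/(μ−λ) ⇒ μ − λ = 1/W = 1/0.582 = 1.7182
μ = λ + 1/W = 16.88 + 1.7182 = 18.5982 per hr

Final: 18.5982 /hr


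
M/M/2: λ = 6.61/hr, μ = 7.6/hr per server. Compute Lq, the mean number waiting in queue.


a = λ/μ = 0.8697; ρ = a/2 = 0.4349
P₀ = 0.393856
Lq = P₀·a^c·ρ / (c!·(1−ρ)²) = 0.393856·0.75644·0.4349/(2·0.31937)
= 0.20283

Final: 0.20283


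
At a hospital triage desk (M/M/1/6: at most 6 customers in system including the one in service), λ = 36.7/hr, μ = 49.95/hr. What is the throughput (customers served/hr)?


ρ = 0.7347; P_K = (1−ρ)ρ^6/(1−ρ^7) = 0.047186
λ_eff = λ(1 − P_K) = 36.7·(1 − 0.047186) = 36.7·0.952814 = 34.9683 /hr

Final: 34.9683 /hr


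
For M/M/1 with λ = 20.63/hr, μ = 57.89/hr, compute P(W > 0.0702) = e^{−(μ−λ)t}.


W ~ Exponential(μ−λ) for M/M/1.
μ − λ = 57.89 − 20.63 = 37.2600
P(W > t) = e^{−(μ−λ)t} = e^{−2.6157} = 0.073120

Final: 0.073120


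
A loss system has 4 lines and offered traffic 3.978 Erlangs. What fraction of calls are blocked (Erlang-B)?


B(c,a) = (a^c/c!) / Σ_{k=0}^{c} a^k/k!
a^4/4! = 10.433929
Σ terms (k=0..4): 1.00000 + 3.97800 + 7.91224 + 10.49163 + 10.43393 = 33.815804
B = 10.433929/33.815804 = 0.308552

Final: 0.308552


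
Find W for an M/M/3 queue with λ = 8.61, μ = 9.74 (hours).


a = 0.8840; ρ = 0.2947; P₀ = 0.410186
Lq = P₀·a^c·ρ/(c!(1−ρ)²) = 0.02797
Wq = Lq/λ = 0.02797/8.61 = 0.003249 hr
W = Wq + 1/μ = 0.003249 + 0.10267 = 0.10592 hr

Final: 0.10592 hr


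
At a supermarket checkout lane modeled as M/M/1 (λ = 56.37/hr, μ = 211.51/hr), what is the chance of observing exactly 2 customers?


ρ = 56.37/211.51 = 0.2665
P_n = (1−ρ)·ρ^n = (1 − 0.2665)·0.2665^2 = 0.7335·0.071029 = 0.052099

Final: 0.052099


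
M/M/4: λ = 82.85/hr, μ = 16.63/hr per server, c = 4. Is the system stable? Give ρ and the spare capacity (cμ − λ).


Total capacity cμ = 4·16.63 = 66.52/hr
ρ = λ/(cμ) = 82.85/66.52 = 1.2455
Stable ⇔ ρ < 1: NO
Spare capacity = cμ − λ = 66.52 − 82.85 = -16.33/hr

Final: ρ = 1.2455; unstable; margin = -16.33/hr


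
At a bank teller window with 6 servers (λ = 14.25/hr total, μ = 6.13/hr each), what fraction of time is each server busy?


ρ = λ/(cμ) = 14.25/(6·6.13) = 14.25/36.78 = 0.3874

Final: 0.3874


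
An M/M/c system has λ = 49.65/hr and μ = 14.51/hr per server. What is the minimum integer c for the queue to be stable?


Stability requires cμ > λ ⇔ c > λ/μ.
λ/μ = 49.65/14.51 = 3.4218
Minimum integer c = ⌊3.4218⌋ + 1 = 4
Check: 4·14.51 = 58.04 > 49.65, while 3·14.51 = 43.53 ≤ 49.65

Final: 4 servers


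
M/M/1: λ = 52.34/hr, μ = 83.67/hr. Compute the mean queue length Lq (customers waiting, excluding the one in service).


ρ = 52.34/83.67 = 0.6256
Lq = ρ²/(1−ρ) = 0.3913/0.3744 = 1.0451

Final: 1.0451


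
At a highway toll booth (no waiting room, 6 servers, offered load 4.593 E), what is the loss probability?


B(c,a) = (a^c/c!) / Σ_{k=0}^{c} a^k/k!
a^6/6! = 13.039057
Σ terms (k=0..6): 1.00000 + 4.59300 + 10.54782 + 16.14872 + 18.54277 + 17.03339 + 13.03906 = 80.904753
B = 13.039057/80.904753 = 0.161166

Final: 0.161166


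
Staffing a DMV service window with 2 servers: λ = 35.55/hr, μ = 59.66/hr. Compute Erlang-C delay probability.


a = λ/μ = 0.5959; ρ = a/2 = 0.2979
P₀ = 0.540905 (from M/M/c formula)
C(c,a) = [a^c/(c!(1−ρ))]·P₀ = [0.35507/(2·0.7021)]·0.540905
= 0.25288·0.540905 = 0.136782

Final: 0.136782


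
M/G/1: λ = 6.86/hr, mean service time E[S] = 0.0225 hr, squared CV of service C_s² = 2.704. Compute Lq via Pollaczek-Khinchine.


ρ = λ·E[S] = 6.86·0.0225 = 0.1544
Lq = ρ²(1+C_s²)/(2(1−ρ)) = 0.02382·(1+2.704)/(2·0.8457)
= 0.02382·3.7040/1.6913 = 0.05218

Final: 0.05218


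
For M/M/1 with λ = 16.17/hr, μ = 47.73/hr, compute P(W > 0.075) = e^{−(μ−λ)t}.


W ~ Exponential(μ−λ) for M/M/1.
μ − λ = 47.73 − 16.17 = 31.5600
P(W > t) = e^{−(μ−λ)t} = e^{−2.3670} = 0.093762

Final: 0.093762


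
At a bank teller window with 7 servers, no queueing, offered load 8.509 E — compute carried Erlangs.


B(7,8.509) = 0.336114 (Erlang-B)
Carried load = a(1 − B) = 8.509·(1 − 0.336114) = 8.509·0.663886 = 5.6490 E

Final: 5.6490 Erlangs


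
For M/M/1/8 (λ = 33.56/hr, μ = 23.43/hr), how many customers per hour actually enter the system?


ρ = 1.4324; P_K = (1−ρ)ρ^8/(1−ρ^9) = 0.314230
λ_eff = λ(1 − P_K) = 33.56·(1 − 0.314230) = 33.56·0.685770 = 23.0145 /hr

Final: 23.0145 /hr


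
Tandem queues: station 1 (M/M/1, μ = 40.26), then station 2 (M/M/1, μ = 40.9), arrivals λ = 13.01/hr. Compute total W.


Each node sees arrival rate λ = 13.01/hr (tandem ⇒ throughput preserved).
W₁ = 1/(μ₁−λ) = 1/(40.26−13.01) = 0.03670 hr
W₂ = 1/(μ₂−λ) = 1/(40.9−13.01) = 0.03586 hr
W_total = W₁ + W₂ = 0.03670 + 0.03586 = 0.07255 hr

Final: 0.07255 hr


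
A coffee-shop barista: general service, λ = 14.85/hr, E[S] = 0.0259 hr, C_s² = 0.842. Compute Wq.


ρ = λ·E[S] = 14.85·0.0259 = 0.3846
E[S²] = E[S]²(1+C_s²) = 0.0259²·(1+0.842) = 0.001236
Wq = λ·E[S²]/(2(1−ρ)) = 14.85·0.001236/(2·0.6154) = 0.01491 hr

Final: 0.01491 hr


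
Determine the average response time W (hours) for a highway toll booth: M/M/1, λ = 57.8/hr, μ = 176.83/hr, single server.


W = 1/(μ−λ) = 1/(176.83 − 57.8) = 1/119.03 = 0.008401 hr

Final: 0.008401 hr


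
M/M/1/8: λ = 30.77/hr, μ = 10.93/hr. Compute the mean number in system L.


ρ = 30.77/10.93 = 2.8152
L = ρ[1 − (K+1)ρ^K + Kρ^(K+1)] / [(1−ρ)(1−ρ^(K+1))]
Numerator: 2.8152·(1 − 9·3945.105979 + 8·11106.213265) = 150175.482932
Denominator: (-1.8152)·(-11105.213265) = 20158.044939
L = 150175.482932/20158.044939 = 7.4499

Final: 7.4499


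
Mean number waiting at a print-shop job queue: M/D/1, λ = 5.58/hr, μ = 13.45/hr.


ρ = 5.58/13.45 = 0.4149
M/D/1: Lq = ρ²/(2(1−ρ)) = 0.1721/(2·0.5851) = 0.14708

Final: 0.14708


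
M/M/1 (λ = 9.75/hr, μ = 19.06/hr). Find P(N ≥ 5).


ρ = 9.75/19.06 = 0.5115
P(N ≥ n) = ρ^n = 0.5115^5 = 0.035027

Final: 0.035027


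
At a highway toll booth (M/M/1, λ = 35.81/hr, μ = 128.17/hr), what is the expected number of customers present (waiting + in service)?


ρ = λ/μ = 35.81/128.17 = 0.2794
L = ρ/(1−ρ) = 0.2794/(1 − 0.2794) = 0.2794/0.7206 = 0.3877

Final: 0.3877


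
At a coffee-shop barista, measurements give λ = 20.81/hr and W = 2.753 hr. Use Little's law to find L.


L = λW = 20.81·2.753 = 57.2899

Final: 57.2899


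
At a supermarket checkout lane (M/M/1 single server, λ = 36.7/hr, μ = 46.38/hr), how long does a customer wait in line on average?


ρ = 36.7/46.38 = 0.7913
Wq = ρ/(μ−λ) = 0.7913/(46.38 − 36.7) = 0.7913/9.68 = 0.08174 hr

Final: 0.08174 hr


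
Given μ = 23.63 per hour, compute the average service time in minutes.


Mean service time = 1/μ = 1/23.63 hour = 0.04232 hour
In minutes: 0.04232 × 60 = 2.5391 min

Final: 2.5391 min


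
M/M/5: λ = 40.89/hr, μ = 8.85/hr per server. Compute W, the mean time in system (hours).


a = 4.6203; ρ = 0.9241; P₀ = 0.003536
Lq = P₀·a^c·ρ/(c!(1−ρ)²) = 9.94395
Wq = Lq/λ = 9.94395/40.89 = 0.24319 hr
W = Wq + 1/μ = 0.24319 + 0.11299 = 0.35618 hr

Final: 0.35618 hr


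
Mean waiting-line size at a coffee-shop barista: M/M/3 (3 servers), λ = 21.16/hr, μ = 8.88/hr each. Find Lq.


a = λ/μ = 2.3829; ρ = a/3 = 0.7943
P₀ = 0.058192
Lq = P₀·a^c·ρ / (c!·(1−ρ)²) = 0.058192·13.53032·0.7943/(6·0.04231)
= 2.46326

Final: 2.46326


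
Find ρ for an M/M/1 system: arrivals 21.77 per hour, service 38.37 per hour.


ρ = λ/μ = 21.77/38.37 = 0.5674

Final: 0.5674


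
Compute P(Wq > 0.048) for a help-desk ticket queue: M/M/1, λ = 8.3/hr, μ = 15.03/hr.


ρ = 8.3/15.03 = 0.5522
P(Wq > t) = ρ·e^{−(μ−λ)t} = 0.5522·e^{−0.3230}
= 0.5522·0.723945 = 0.399783

Final: 0.399783


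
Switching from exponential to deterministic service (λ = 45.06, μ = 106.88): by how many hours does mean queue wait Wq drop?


ρ = 45.06/106.88 = 0.4216
Wq(M/M/1) = ρ/(μ−λ) = 0.4216/61.82 = 0.006820 hr
Wq(M/D/1) = ρ/(2(μ−λ)) = 0.003410 hr
Savings = 0.006820 − 0.003410 = 0.003410 hr

Final: 0.003410 hr


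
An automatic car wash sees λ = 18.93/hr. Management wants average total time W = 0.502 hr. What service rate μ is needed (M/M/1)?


W = 1/(μ−λ) ⇒ μ − λ = 1/W = 1/0.502 = 1.9920
μ = λ + 1/W = 18.93 + 1.9920 = 20.9220 per hr

Final: 20.9220 /hr


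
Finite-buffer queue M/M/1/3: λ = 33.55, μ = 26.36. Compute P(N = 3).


ρ = λ/μ = 33.55/26.36 = 1.2728
P_K = (1−ρ)ρ^K/(1−ρ^(K+1)) = (-0.2728·2.061775)/(1 − 2.624149)
= -0.562373/-1.624149 = 0.346257

Final: 0.346257


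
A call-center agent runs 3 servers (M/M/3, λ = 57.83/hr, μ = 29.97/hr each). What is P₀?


a = λ/μ = 57.83/29.97 = 1.9296; ρ = a/c = 0.6432
Σ_{k=0}^{2} a^k/k! (terms k=0..2) = 1.00000 + 1.92960 + 1.86167 = 4.79127
Tail: a^3/(3!(1−ρ)) = 7.18455/(6·0.3568) = 3.35600
P₀ = 1/(4.79127 + 3.35600) = 1/8.14727 = 0.122741

Final: 0.122741


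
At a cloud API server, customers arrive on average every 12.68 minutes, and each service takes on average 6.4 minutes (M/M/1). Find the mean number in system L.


λ = 60/12.68 = 4.7319 /hr
μ = 60/6.4 = 9.3750 /hr
ρ = λ/μ = 4.7319/9.3750 = 0.5047
L = ρ/(1−ρ) = 0.5047/0.4953 = 1.0191

Final: 1.0191


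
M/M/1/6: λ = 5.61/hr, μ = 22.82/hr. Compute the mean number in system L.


ρ = 5.61/22.82 = 0.2458
L = ρ[1 − (K+1)ρ^K + Kρ^(K+1)] / [(1−ρ)(1−ρ^(K+1))]
Numerator: 0.2458·(1 − 7·0.0002207 + 6·0.00005427) = 0.245537
Denominator: (0.7542)·(0.999946) = 0.754122
L = 0.245537/0.754122 = 0.3256

Final: 0.3256


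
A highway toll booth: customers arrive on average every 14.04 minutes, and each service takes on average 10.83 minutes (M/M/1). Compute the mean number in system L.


λ = 60/14.04 = 4.2735 /hr
μ = 60/10.83 = 5.5402 /hr
ρ = λ/μ = 4.2735/5.5402 = 0.7714
L = ρ/(1−ρ) = 0.7714/0.2286 = 3.3738

Final: 3.3738
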